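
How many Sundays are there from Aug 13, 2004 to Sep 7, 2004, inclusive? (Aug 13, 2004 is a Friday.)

4

Aug 13, 2004 is a Friday; the first Sunday on or after it is Aug 15, 2004 (2 days later).
From Aug 15, 2004 to Sep 7, 2004: 16 + 7 = 23 days (rest of Aug, Sep).
23 ÷ 7 = 3 full weeks with remainder 2, so 3 more Sundays after the first → 4.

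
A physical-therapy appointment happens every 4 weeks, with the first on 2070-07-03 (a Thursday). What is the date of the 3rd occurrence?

2070-08-28

The 3rd occurrence is 2 intervals after the first: 2 × 28 = 56 days after 2070-07-03.
July has 31 days — 28 days to the end of July leaves 28.
28 days into August → 2070-08-28.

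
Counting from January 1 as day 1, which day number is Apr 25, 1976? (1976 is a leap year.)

Days in months before Apr: 31 + 29 + 31 = 91.
Plus 25 days into Apr → day 116.

116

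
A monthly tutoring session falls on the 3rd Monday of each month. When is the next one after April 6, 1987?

April 1987 starts on a Wednesday; its first Monday is the 6th, so the 3rd Monday is the 20th — April 20, 1987.
April 20, 1987 is after April 6, 1987, so that is the next one.

April 20, 1987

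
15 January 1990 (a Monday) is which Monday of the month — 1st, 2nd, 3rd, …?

3rd

Day 15 falls in week ⌈15/7⌉ of the month.
Days 1–7 hold the 1st Monday, 8–14 the 2nd, 15–21 the 3rd, 22–28 the 4th, 29–31 the 5th.
15 is in the range for the 3rd.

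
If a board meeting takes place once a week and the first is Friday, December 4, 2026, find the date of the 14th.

The 14th occurrence is 13 intervals after the first: 13 × 7 = 91 days after December 4, 2026.
December has 31 days — 27 days to the end of December leaves 64.
January has 31 days (33 left).
February has 28 days (5 left).
5 days into March → March 5, 2027.

March 5, 2027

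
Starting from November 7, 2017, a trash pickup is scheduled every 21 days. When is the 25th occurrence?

The 25th occurrence is 24 intervals after the first: 24 × 21 = 504 days after November 7, 2017.
November has 30 days — 23 days to the end of November leaves 481.
From end of November to end of 2017 is 31 days (450 left).
2018 has 365 days (85 left).
January has 31 days (54 left).
February has 28 days (26 left).
26 days into March → March 26, 2019.

March 26, 2019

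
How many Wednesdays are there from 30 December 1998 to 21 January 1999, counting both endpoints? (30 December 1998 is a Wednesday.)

30 December 1998 is a Wednesday; the first Wednesday on or after it is 30 December 1998.
From 30 December 1998 to 21 January 1999: 1 + 21 = 22 days (rest of December, January).
22 ÷ 7 = 3 full weeks with remainder 1, so 3 more Wednesdays after the first → 4.

4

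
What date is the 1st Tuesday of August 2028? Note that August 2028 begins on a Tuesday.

2028-08-01

August 2028 begins on a Tuesday, so the first Tuesday is August 1.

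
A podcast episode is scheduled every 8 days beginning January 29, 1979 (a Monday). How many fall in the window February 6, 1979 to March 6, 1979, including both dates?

4

Occurrences land 8·i days after January 29, 1979 for i = 0, 1, 2, …
February 6, 1979 is 8 days after the start; 8 ÷ 8 = 1 remainder 0. First occurrence in the window: #2 on February 6, 1979 (1×8 = 8 days in).
March 6, 1979 is 36 days after the start; 36 ÷ 8 = 4 remainder 4. Last occurrence in the window: #5 on March 2, 1979.
Occurrences #2 through #5: 4 in total.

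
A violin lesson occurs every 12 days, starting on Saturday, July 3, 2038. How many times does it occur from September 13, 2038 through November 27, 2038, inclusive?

7

Occurrences land 12·i days after July 3, 2038 for i = 0, 1, 2, …
September 13, 2038 is 72 days after the start; 72 ÷ 12 = 6 remainder 0. First occurrence in the window: #7 on September 13, 2038 (6×12 = 72 days in).
November 27, 2038 is 147 days after the start; 147 ÷ 12 = 12 remainder 3. Last occurrence in the window: #13 on November 24, 2038.
Occurrences #7 through #13: 7 in total.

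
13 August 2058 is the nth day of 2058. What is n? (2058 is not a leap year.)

225

Days in months before August: 31 + 28 + 31 + 30 + 31 + 30 + 31 = 212.
Plus 13 days into August → day 225.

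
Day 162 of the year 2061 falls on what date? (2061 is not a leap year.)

June 11, 2061

January has 31 days (162 − 31 = 131 remain).
February has 28 days (131 − 28 = 103 remain).
March has 31 days (103 − 31 = 72 remain).
April has 30 days (72 − 30 = 42 remain).
May has 31 days (42 − 31 = 11 remain).
11 into June → June 11.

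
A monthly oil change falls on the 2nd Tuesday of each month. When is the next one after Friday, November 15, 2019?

December 10, 2019

November 2019 starts on a Friday; its first Tuesday is the 5th, so the 2nd Tuesday is the 12th — November 12, 2019.
That is not after November 15, 2019, so look at December 2019.
December 2019 starts on a Sunday; its first Tuesday is the 3rd, so the 2nd Tuesday is the 10th — December 10, 2019.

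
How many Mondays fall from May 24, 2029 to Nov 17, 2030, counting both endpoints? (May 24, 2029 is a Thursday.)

77

May 24, 2029 is a Thursday; the first Monday on or after it is May 28, 2029 (4 days later).
From May 28, 2029 to Nov 17, 2030: 217 + 321 = 538 days (rest of 2029, to Nov 17, 2030 in 2030).
538 ÷ 7 = 76 full weeks with remainder 6, so 76 more Mondays after the first → 77.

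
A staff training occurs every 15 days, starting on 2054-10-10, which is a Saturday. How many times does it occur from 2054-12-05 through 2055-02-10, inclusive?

5

Occurrences land 15·i days after 2054-10-10 for i = 0, 1, 2, …
2054-12-05 is 56 days after the start; 56 ÷ 15 = 3 remainder 11; since the remainder is 11, round up to i = 4. First occurrence in the window: #5 on 2054-12-09 (4×15 = 60 days in).
2055-02-10 is 123 days after the start; 123 ÷ 15 = 8 remainder 3. Last occurrence in the window: #9 on 2055-02-07.
Occurrences #5 through #9: 5 in total.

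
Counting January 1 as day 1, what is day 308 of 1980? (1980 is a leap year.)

January has 31 days (308 − 31 = 277 remain).
February has 29 days (277 − 29 = 248 remain).
March has 31 days (248 − 31 = 217 remain).
April has 30 days (217 − 30 = 187 remain).
May has 31 days (187 − 31 = 156 remain).
June has 30 days (156 − 30 = 126 remain).
July has 31 days (126 − 31 = 95 remain).
August has 31 days (95 − 31 = 64 remain).
September has 30 days (64 − 30 = 34 remain).
October has 31 days (34 − 31 = 3 remain).
3 into November → November 3.

3 November 1980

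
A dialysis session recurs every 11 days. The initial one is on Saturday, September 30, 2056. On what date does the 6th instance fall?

November 24, 2056

The 6th occurrence is 5 intervals after the first: 5 × 11 = 55 days after September 30, 2056.
September has 30 days — 0 days to the end of September leaves 55.
October has 31 days (24 left).
24 days into November → November 24, 2056.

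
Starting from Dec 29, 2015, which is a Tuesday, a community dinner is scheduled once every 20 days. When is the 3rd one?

The 3rd occurrence is 2 intervals after the first: 2 × 20 = 40 days after Dec 29, 2015.
Dec has 31 days — 2 days to the end of Dec leaves 38.
Jan has 31 days (7 left).
7 days into Feb → Feb 7, 2016.

Feb 7, 2016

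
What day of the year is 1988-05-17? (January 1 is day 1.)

Days in months before May: 31 + 29 + 31 + 30 = 121.
Plus 17 days into May → day 138.

138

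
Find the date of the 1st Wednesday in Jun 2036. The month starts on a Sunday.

Jun 2036 begins on a Sunday, so the first Wednesday is Jun 4 (3 days later).

Jun 4, 2036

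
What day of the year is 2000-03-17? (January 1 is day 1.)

Days in months before March: 31 + 29 = 60.
Plus 17 days into March → day 77.

77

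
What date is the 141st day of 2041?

May 21, 2041

January has 31 days (141 − 31 = 110 remain).
February has 28 days (110 − 28 = 82 remain).
March has 31 days (82 − 31 = 51 remain).
April has 30 days (51 − 30 = 21 remain).
21 into May → May 21.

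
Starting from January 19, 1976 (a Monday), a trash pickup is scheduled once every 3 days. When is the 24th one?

The 24th occurrence is 23 intervals after the first: 23 × 3 = 69 days after January 19, 1976.
January has 31 days — 12 days to the end of January leaves 57.
February has 29 days (28 left).
28 days into March → March 28, 1976.

March 28, 1976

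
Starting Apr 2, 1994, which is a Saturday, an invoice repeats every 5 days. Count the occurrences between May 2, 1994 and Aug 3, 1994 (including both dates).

Occurrences land 5·i days after Apr 2, 1994 for i = 0, 1, 2, …
May 2, 1994 is 30 days after the start; 30 ÷ 5 = 6 remainder 0. First occurrence in the window: #7 on May 2, 1994 (6×5 = 30 days in).
Aug 3, 1994 is 123 days after the start; 123 ÷ 5 = 24 remainder 3. Last occurrence in the window: #25 on Jul 31, 1994.
Occurrences #7 through #25: 19 in total.

19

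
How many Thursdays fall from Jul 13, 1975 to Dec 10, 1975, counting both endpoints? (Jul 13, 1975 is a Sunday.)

Jul 13, 1975 is a Sunday; the first Thursday on or after it is Jul 17, 1975 (4 days later).
From Jul 17, 1975 to Dec 10, 1975: 14 + 31 + 30 + 31 + 30 + 10 = 146 days (rest of Jul, Aug, Sep, Oct, Nov, Dec).
146 ÷ 7 = 20 full weeks with remainder 6, so 20 more Thursdays after the first → 21.

21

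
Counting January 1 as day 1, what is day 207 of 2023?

Jan has 31 days (207 − 31 = 176 remain).
Feb has 28 days (176 − 28 = 148 remain).
Mar has 31 days (148 − 31 = 117 remain).
Apr has 30 days (117 − 30 = 87 remain).
May has 31 days (87 − 31 = 56 remain).
Jun has 30 days (56 − 30 = 26 remain).
26 into Jul → Jul 26.

Jul 26, 2023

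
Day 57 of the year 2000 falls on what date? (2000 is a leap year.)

January has 31 days (57 − 31 = 26 remain).
26 into February → February 26.

2000-02-26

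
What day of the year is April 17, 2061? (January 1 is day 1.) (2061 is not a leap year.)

Days in months before April: 31 + 28 + 31 = 90.
Plus 17 days into April → day 107.

107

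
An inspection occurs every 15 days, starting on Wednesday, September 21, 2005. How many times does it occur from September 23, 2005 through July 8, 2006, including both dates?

19

Occurrences land 15·i days after September 21, 2005 for i = 0, 1, 2, …
September 23, 2005 is 2 days after the start; 2 ÷ 15 = 0 remainder 2; since the remainder is 2, round up to i = 1. First occurrence in the window: #2 on October 6, 2005 (1×15 = 15 days in).
July 8, 2006 is 290 days after the start; 290 ÷ 15 = 19 remainder 5. Last occurrence in the window: #20 on July 3, 2006.
Occurrences #2 through #20: 19 in total.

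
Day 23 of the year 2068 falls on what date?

23 into January → January 23.

January 23, 2068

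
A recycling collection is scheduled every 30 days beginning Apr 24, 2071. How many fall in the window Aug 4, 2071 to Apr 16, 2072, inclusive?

Occurrences land 30·i days after Apr 24, 2071 for i = 0, 1, 2, …
Aug 4, 2071 is 102 days after the start; 102 ÷ 30 = 3 remainder 12; since the remainder is 12, round up to i = 4. First occurrence in the window: #5 on Aug 22, 2071 (4×30 = 120 days in).
Apr 16, 2072 is 358 days after the start; 358 ÷ 30 = 11 remainder 28. Last occurrence in the window: #12 on Mar 19, 2072.
Occurrences #5 through #12: 8 in total.

8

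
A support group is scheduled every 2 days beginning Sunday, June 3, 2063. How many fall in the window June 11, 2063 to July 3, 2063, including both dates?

Occurrences land 2·i days after June 3, 2063 for i = 0, 1, 2, …
June 11, 2063 is 8 days after the start; 8 ÷ 2 = 4 remainder 0. First occurrence in the window: #5 on June 11, 2063 (4×2 = 8 days in).
July 3, 2063 is 30 days after the start; 30 ÷ 2 = 15 remainder 0. Last occurrence in the window: #16 on July 3, 2063.
Occurrences #5 through #16: 12 in total.

12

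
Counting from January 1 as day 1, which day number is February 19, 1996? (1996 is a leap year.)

Days in months before February: 31 = 31.
Plus 19 days into February → day 50.

50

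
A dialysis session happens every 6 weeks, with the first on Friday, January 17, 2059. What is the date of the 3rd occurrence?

The 3rd occurrence is 2 intervals after the first: 2 × 42 = 84 days after January 17, 2059.
January has 31 days — 14 days to the end of January leaves 70.
February has 28 days (42 left).
March has 31 days (11 left).
11 days into April → April 11, 2059.

April 11, 2059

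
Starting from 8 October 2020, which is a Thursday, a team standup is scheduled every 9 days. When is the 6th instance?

The 6th occurrence is 5 intervals after the first: 5 × 9 = 45 days after 8 October 2020.
October has 31 days — 23 days to the end of October leaves 22.
22 days into November → 22 November 2020.

22 November 2020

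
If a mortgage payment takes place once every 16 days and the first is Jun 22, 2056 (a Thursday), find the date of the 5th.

The 5th occurrence is 4 intervals after the first: 4 × 16 = 64 days after Jun 22, 2056.
Jun has 30 days — 8 days to the end of Jun leaves 56.
Jul has 31 days (25 left).
25 days into Aug → Aug 25, 2056.

Aug 25, 2056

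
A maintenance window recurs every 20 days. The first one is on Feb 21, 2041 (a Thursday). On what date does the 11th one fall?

The 11th occurrence is 10 intervals after the first: 10 × 20 = 200 days after Feb 21, 2041.
Feb has 28 days — 7 days to the end of Feb leaves 193.
Mar has 31 days (162 left).
Apr has 30 days (132 left).
May has 31 days (101 left).
Jun has 30 days (71 left).
Jul has 31 days (40 left).
Aug has 31 days (9 left).
9 days into Sep → Sep 9, 2041.

Sep 9, 2041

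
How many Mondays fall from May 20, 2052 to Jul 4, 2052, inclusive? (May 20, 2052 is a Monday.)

May 20, 2052 is a Monday; the first Monday on or after it is May 20, 2052.
From May 20, 2052 to Jul 4, 2052: 11 + 30 + 4 = 45 days (rest of May, Jun, Jul).
45 ÷ 7 = 6 full weeks with remainder 3, so 6 more Mondays after the first → 7.

7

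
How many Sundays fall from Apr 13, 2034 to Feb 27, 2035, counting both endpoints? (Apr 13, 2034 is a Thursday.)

46

Apr 13, 2034 is a Thursday; the first Sunday on or after it is Apr 16, 2034 (3 days later).
From Apr 16, 2034 to Feb 27, 2035: 14 + 31 + 30 + 31 + 31 + 30 + 31 + 30 + 31 + 31 + 27 = 317 days (rest of Apr, May, Jun, Jul, Aug, Sep, Oct, Nov, Dec, Jan, Feb).
317 ÷ 7 = 45 full weeks with remainder 2, so 45 more Sundays after the first → 46.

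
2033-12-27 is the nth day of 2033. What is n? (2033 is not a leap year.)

361

Days in months before December: 31 + 28 + 31 + 30 + 31 + 30 + 31 + 31 + 30 + 31 + 30 = 334.
Plus 27 days into December → day 361.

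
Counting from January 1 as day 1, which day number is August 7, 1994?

219

Days in months before August: 31 + 28 + 31 + 30 + 31 + 30 + 31 = 212.
Plus 7 days into August → day 219.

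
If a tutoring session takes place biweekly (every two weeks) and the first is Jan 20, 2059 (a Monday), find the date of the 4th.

The 4th occurrence is 3 intervals after the first: 3 × 14 = 42 days after Jan 20, 2059.
Jan has 31 days — 11 days to the end of Jan leaves 31.
Feb has 28 days (3 left).
3 days into Mar → Mar 3, 2059.

Mar 3, 2059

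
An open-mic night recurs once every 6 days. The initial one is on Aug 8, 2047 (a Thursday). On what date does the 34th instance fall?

Feb 22, 2048

The 34th occurrence is 33 intervals after the first: 33 × 6 = 198 days after Aug 8, 2047.
Aug has 31 days — 23 days to the end of Aug leaves 175.
Sep has 30 days (145 left).
Oct has 31 days (114 left).
Nov has 30 days (84 left).
Dec has 31 days (53 left).
Jan has 31 days (22 left).
22 days into Feb → Feb 22, 2048.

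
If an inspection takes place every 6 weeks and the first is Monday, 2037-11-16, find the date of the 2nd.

2037-12-28

The 2nd occurrence is 1 interval after the first: 1 × 42 = 42 days after 2037-11-16.
November has 30 days — 14 days to the end of November leaves 28.
28 days into December → 2037-12-28.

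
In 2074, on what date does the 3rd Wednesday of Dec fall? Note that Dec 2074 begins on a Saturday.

Dec 19, 2074

Dec 2074 begins on a Saturday, so the first Wednesday is Dec 5 (4 days later).
The 3rd Wednesday is 2 weeks later: 5 + 14 = 19.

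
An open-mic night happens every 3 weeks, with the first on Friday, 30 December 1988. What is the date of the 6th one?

14 April 1989

The 6th occurrence is 5 intervals after the first: 5 × 21 = 105 days after 30 December 1988.
December has 31 days — 1 day to the end of December leaves 104.
January has 31 days (73 left).
February has 28 days (45 left).
March has 31 days (14 left).
14 days into April → 14 April 1989.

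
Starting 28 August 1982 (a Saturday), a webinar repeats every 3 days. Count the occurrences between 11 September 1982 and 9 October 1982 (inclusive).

10

Occurrences land 3·i days after 28 August 1982 for i = 0, 1, 2, …
11 September 1982 is 14 days after the start; 14 ÷ 3 = 4 remainder 2; since the remainder is 2, round up to i = 5. First occurrence in the window: #6 on 12 September 1982 (5×3 = 15 days in).
9 October 1982 is 42 days after the start; 42 ÷ 3 = 14 remainder 0. Last occurrence in the window: #15 on 9 October 1982.
Occurrences #6 through #15: 10 in total.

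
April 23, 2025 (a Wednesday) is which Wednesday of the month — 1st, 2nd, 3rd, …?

Day 23 falls in week ⌈23/7⌉ of the month.
Days 1–7 hold the 1st Wednesday, 8–14 the 2nd, 15–21 the 3rd, 22–28 the 4th, 29–31 the 5th.
23 is in the range for the 4th.

4th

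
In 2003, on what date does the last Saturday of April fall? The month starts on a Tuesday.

April 26, 2003

April 2003 begins on a Tuesday, so the first Saturday is April 5 (4 days later).
April 2003 has 30 days. Adding weeks: 5, 12, 19, 26 — the last one ≤ 30 is the 26th.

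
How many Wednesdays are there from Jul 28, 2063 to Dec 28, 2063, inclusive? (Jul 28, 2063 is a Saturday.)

22

Jul 28, 2063 is a Saturday; the first Wednesday on or after it is Aug 1, 2063 (4 days later).
From Aug 1, 2063 to Dec 28, 2063: 30 + 30 + 31 + 30 + 28 = 149 days (rest of Aug, Sep, Oct, Nov, Dec).
149 ÷ 7 = 21 full weeks with remainder 2, so 21 more Wednesdays after the first → 22.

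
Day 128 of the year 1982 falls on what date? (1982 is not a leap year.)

January has 31 days (128 − 31 = 97 remain).
February has 28 days (97 − 28 = 69 remain).
March has 31 days (69 − 31 = 38 remain).
April has 30 days (38 − 30 = 8 remain).
8 into May → May 8.

1982-05-08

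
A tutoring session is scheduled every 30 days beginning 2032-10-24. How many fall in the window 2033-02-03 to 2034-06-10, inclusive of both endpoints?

16

Occurrences land 30·i days after 2032-10-24 for i = 0, 1, 2, …
2033-02-03 is 102 days after the start; 102 ÷ 30 = 3 remainder 12; since the remainder is 12, round up to i = 4. First occurrence in the window: #5 on 2033-02-21 (4×30 = 120 days in).
2034-06-10 is 594 days after the start; 594 ÷ 30 = 19 remainder 24. Last occurrence in the window: #20 on 2034-05-17.
Occurrences #5 through #20: 16 in total.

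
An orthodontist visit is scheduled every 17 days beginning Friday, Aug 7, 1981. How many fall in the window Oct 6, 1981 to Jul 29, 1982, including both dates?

Occurrences land 17·i days after Aug 7, 1981 for i = 0, 1, 2, …
Oct 6, 1981 is 60 days after the start; 60 ÷ 17 = 3 remainder 9; since the remainder is 9, round up to i = 4. First occurrence in the window: #5 on Oct 14, 1981 (4×17 = 68 days in).
Jul 29, 1982 is 356 days after the start; 356 ÷ 17 = 20 remainder 16. Last occurrence in the window: #21 on Jul 13, 1982.
Occurrences #5 through #21: 17 in total.

17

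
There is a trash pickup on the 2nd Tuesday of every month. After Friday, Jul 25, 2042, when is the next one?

Aug 12, 2042

Jul 2042 starts on a Tuesday; its first Tuesday is the 1st, so the 2nd Tuesday is the 8th — Jul 8, 2042.
That is not after Jul 25, 2042, so look at Aug 2042.
Aug 2042 starts on a Friday; its first Tuesday is the 5th, so the 2nd Tuesday is the 12th — Aug 12, 2042.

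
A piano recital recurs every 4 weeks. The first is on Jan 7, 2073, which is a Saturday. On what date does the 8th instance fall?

The 8th occurrence is 7 intervals after the first: 7 × 28 = 196 days after Jan 7, 2073.
Jan has 31 days — 24 days to the end of Jan leaves 172.
Feb has 28 days (144 left).
Mar has 31 days (113 left).
Apr has 30 days (83 left).
May has 31 days (52 left).
Jun has 30 days (22 left).
22 days into Jul → Jul 22, 2073.

Jul 22, 2073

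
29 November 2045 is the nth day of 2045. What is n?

Days in months before November: 31 + 28 + 31 + 30 + 31 + 30 + 31 + 31 + 30 + 31 = 304.
Plus 29 days into November → day 333.

333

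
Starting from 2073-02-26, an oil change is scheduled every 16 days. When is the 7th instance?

The 7th occurrence is 6 intervals after the first: 6 × 16 = 96 days after 2073-02-26.
February has 28 days — 2 days to the end of February leaves 94.
March has 31 days (63 left).
April has 30 days (33 left).
May has 31 days (2 left).
2 days into June → 2073-06-02.

2073-06-02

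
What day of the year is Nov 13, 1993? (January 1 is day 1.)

317

Days in months before Nov: 31 + 28 + 31 + 30 + 31 + 30 + 31 + 31 + 30 + 31 = 304.
Plus 13 days into Nov → day 317.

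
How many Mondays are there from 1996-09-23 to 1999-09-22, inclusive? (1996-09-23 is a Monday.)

1996-09-23 is a Monday; the first Monday on or after it is 1996-09-23.
From 1996-09-23 to 1999-09-22: 99 + 365 + 365 + 265 = 1094 days (rest of 1996, 1997, 1998, to 1999-09-22 in 1999).
1094 ÷ 7 = 156 full weeks with remainder 2, so 156 more Mondays after the first → 157.

157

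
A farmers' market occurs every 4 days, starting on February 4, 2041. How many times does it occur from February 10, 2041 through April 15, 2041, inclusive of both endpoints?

Occurrences land 4·i days after February 4, 2041 for i = 0, 1, 2, …
February 10, 2041 is 6 days after the start; 6 ÷ 4 = 1 remainder 2; since the remainder is 2, round up to i = 2. First occurrence in the window: #3 on February 12, 2041 (2×4 = 8 days in).
April 15, 2041 is 70 days after the start; 70 ÷ 4 = 17 remainder 2. Last occurrence in the window: #18 on April 13, 2041.
Occurrences #3 through #18: 16 in total.

16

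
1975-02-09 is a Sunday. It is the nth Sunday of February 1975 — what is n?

2nd

Day 9 falls in week ⌈9/7⌉ of the month.
Days 1–7 hold the 1st Sunday, 8–14 the 2nd, 15–21 the 3rd, 22–28 the 4th, 29–31 the 5th.
9 is in the range for the 2nd.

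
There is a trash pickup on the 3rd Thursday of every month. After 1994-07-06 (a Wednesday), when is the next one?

1994-07-21

July 1994 starts on a Friday; its first Thursday is the 7th, so the 3rd Thursday is the 21st — 1994-07-21.
1994-07-21 is after 1994-07-06, so that is the next one.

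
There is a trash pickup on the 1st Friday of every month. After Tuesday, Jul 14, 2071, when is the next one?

Aug 7, 2071

Jul 2071 starts on a Wednesday, so its 1st Friday is Jul 3, 2071 (2 days in).
That is not after Jul 14, 2071, so look at Aug 2071.
Aug 2071 starts on a Saturday, so its 1st Friday is Aug 7, 2071 (6 days in).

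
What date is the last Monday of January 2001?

January 2001 begins on a Monday, so the first Monday is January 1.
January 2001 has 31 days. Adding weeks: 1, 8, 15, 22, 29 — the last one ≤ 31 is the 29th.

2001-01-29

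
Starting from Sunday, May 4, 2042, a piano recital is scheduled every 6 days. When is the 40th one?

December 24, 2042

The 40th occurrence is 39 intervals after the first: 39 × 6 = 234 days after May 4, 2042.
May has 31 days — 27 days to the end of May leaves 207.
June has 30 days (177 left).
July has 31 days (146 left).
August has 31 days (115 left).
September has 30 days (85 left).
October has 31 days (54 left).
November has 30 days (24 left).
24 days into December → December 24, 2042.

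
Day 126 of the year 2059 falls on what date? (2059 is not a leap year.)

May 6, 2059

January has 31 days (126 − 31 = 95 remain).
February has 28 days (95 − 28 = 67 remain).
March has 31 days (67 − 31 = 36 remain).
April has 30 days (36 − 30 = 6 remain).
6 into May → May 6.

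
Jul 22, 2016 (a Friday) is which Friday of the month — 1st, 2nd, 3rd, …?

Day 22 falls in week ⌈22/7⌉ of the month.
Days 1–7 hold the 1st Friday, 8–14 the 2nd, 15–21 the 3rd, 22–28 the 4th, 29–31 the 5th.
22 is in the range for the 4th.

4th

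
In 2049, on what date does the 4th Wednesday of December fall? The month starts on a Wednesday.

December 2049 begins on a Wednesday, so the first Wednesday is December 1.
The 4th Wednesday is 3 weeks later: 1 + 21 = 22.

2049-12-22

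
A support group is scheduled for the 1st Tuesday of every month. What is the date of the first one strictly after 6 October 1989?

7 November 1989

October 1989 starts on a Sunday, so its 1st Tuesday is 3 October 1989 (2 days in).
That is not after 6 October 1989, so look at November 1989.
November 1989 starts on a Wednesday, so its 1st Tuesday is 7 November 1989 (6 days in).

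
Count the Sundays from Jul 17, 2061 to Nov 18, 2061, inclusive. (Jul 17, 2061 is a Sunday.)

18

Jul 17, 2061 is a Sunday; the first Sunday on or after it is Jul 17, 2061.
From Jul 17, 2061 to Nov 18, 2061: 14 + 31 + 30 + 31 + 18 = 124 days (rest of Jul, Aug, Sep, Oct, Nov).
124 ÷ 7 = 17 full weeks with remainder 5, so 17 more Sundays after the first → 18.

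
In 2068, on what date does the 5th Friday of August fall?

August 2068 begins on a Wednesday, so the first Friday is August 3 (2 days later).
The 5th Friday is 4 weeks later: 3 + 28 = 31.

2068-08-31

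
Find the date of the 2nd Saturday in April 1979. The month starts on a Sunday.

April 1979 begins on a Sunday, so the first Saturday is April 7 (6 days later).
The 2nd Saturday is 1 weeks later: 7 + 7 = 14.

14 April 1979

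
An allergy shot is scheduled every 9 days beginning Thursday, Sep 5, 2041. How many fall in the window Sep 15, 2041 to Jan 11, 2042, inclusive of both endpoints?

13

Occurrences land 9·i days after Sep 5, 2041 for i = 0, 1, 2, …
Sep 15, 2041 is 10 days after the start; 10 ÷ 9 = 1 remainder 1; since the remainder is 1, round up to i = 2. First occurrence in the window: #3 on Sep 23, 2041 (2×9 = 18 days in).
Jan 11, 2042 is 128 days after the start; 128 ÷ 9 = 14 remainder 2. Last occurrence in the window: #15 on Jan 9, 2042.
Occurrences #3 through #15: 13 in total.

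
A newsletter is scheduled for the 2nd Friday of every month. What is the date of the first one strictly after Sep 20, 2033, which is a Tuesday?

Sep 2033 starts on a Thursday; its first Friday is the 2nd, so the 2nd Friday is the 9th — Sep 9, 2033.
That is not after Sep 20, 2033, so look at Oct 2033.
Oct 2033 starts on a Saturday; its first Friday is the 7th, so the 2nd Friday is the 14th — Oct 14, 2033.

Oct 14, 2033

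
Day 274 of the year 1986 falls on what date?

October 1, 1986

January has 31 days (274 − 31 = 243 remain).
February has 28 days (243 − 28 = 215 remain).
March has 31 days (215 − 31 = 184 remain).
April has 30 days (184 − 30 = 154 remain).
May has 31 days (154 − 31 = 123 remain).
June has 30 days (123 − 30 = 93 remain).
July has 31 days (93 − 31 = 62 remain).
August has 31 days (62 − 31 = 31 remain).
September has 30 days (31 − 30 = 1 remain).
1 into October → October 1.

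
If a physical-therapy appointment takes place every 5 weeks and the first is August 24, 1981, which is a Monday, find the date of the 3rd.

November 2, 1981

The 3rd occurrence is 2 intervals after the first: 2 × 35 = 70 days after August 24, 1981.
August has 31 days — 7 days to the end of August leaves 63.
September has 30 days (33 left).
October has 31 days (2 left).
2 days into November → November 2, 1981.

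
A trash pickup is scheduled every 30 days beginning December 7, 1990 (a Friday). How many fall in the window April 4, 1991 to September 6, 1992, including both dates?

18

Occurrences land 30·i days after December 7, 1990 for i = 0, 1, 2, …
April 4, 1991 is 118 days after the start; 118 ÷ 30 = 3 remainder 28; since the remainder is 28, round up to i = 4. First occurrence in the window: #5 on April 6, 1991 (4×30 = 120 days in).
September 6, 1992 is 639 days after the start; 639 ÷ 30 = 21 remainder 9. Last occurrence in the window: #22 on August 28, 1992.
Occurrences #5 through #22: 18 in total.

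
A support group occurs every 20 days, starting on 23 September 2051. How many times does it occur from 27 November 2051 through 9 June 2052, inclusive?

Occurrences land 20·i days after 23 September 2051 for i = 0, 1, 2, …
27 November 2051 is 65 days after the start; 65 ÷ 20 = 3 remainder 5; since the remainder is 5, round up to i = 4. First occurrence in the window: #5 on 12 December 2051 (4×20 = 80 days in).
9 June 2052 is 260 days after the start; 260 ÷ 20 = 13 remainder 0. Last occurrence in the window: #14 on 9 June 2052.
Occurrences #5 through #14: 10 in total.

10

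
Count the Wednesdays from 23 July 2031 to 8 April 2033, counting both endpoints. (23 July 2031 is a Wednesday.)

23 July 2031 is a Wednesday; the first Wednesday on or after it is 23 July 2031.
From 23 July 2031 to 8 April 2033: 161 + 366 + 98 = 625 days (rest of 2031, 2032, to 8 April 2033 in 2033).
625 ÷ 7 = 89 full weeks with remainder 2, so 89 more Wednesdays after the first → 90.

90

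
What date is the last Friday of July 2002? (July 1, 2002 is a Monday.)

2002-07-26

July 2002 begins on a Monday, so the first Friday is July 5 (4 days later).
July 2002 has 31 days. Adding weeks: 5, 12, 19, 26 — the last one ≤ 31 is the 26th.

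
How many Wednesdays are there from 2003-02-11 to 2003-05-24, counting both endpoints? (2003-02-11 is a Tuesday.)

2003-02-11 is a Tuesday; the first Wednesday on or after it is 2003-02-12 (1 day later).
From 2003-02-12 to 2003-05-24: 16 + 31 + 30 + 24 = 101 days (rest of February, March, April, May).
101 ÷ 7 = 14 full weeks with remainder 3, so 14 more Wednesdays after the first → 15.

15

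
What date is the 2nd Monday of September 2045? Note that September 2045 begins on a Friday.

September 2045 begins on a Friday, so the first Monday is September 4 (3 days later).
The 2nd Monday is 1 weeks later: 4 + 7 = 11.

11 September 2045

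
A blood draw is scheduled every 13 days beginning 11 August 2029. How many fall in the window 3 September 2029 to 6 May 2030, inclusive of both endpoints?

Occurrences land 13·i days after 11 August 2029 for i = 0, 1, 2, …
3 September 2029 is 23 days after the start; 23 ÷ 13 = 1 remainder 10; since the remainder is 10, round up to i = 2. First occurrence in the window: #3 on 6 September 2029 (2×13 = 26 days in).
6 May 2030 is 268 days after the start; 268 ÷ 13 = 20 remainder 8. Last occurrence in the window: #21 on 28 April 2030.
Occurrences #3 through #21: 19 in total.

19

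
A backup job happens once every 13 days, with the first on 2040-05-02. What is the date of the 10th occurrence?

The 10th occurrence is 9 intervals after the first: 9 × 13 = 117 days after 2040-05-02.
May has 31 days — 29 days to the end of May leaves 88.
June has 30 days (58 left).
July has 31 days (27 left).
27 days into August → 2040-08-27.

2040-08-27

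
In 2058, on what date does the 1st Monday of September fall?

September 2058 begins on a Sunday, so the first Monday is September 2 (1 day later).

September 2, 2058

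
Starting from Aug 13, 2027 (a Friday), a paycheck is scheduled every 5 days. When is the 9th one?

The 9th occurrence is 8 intervals after the first: 8 × 5 = 40 days after Aug 13, 2027.
Aug has 31 days — 18 days to the end of Aug leaves 22.
22 days into Sep → Sep 22, 2027.

Sep 22, 2027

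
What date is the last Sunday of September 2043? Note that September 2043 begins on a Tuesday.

September 2043 begins on a Tuesday, so the first Sunday is September 6 (5 days later).
September 2043 has 30 days. Adding weeks: 6, 13, 20, 27 — the last one ≤ 30 is the 27th.

September 27, 2043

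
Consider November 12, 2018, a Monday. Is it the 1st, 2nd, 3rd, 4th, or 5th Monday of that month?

2nd

Day 12 falls in week ⌈12/7⌉ of the month.
Days 1–7 hold the 1st Monday, 8–14 the 2nd, 15–21 the 3rd, 22–28 the 4th, 29–31 the 5th.
12 is in the range for the 2nd.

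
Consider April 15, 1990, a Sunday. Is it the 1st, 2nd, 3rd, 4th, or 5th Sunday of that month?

Day 15 falls in week ⌈15/7⌉ of the month.
Days 1–7 hold the 1st Sunday, 8–14 the 2nd, 15–21 the 3rd, 22–28 the 4th, 29–31 the 5th.
15 is in the range for the 3rd.

3rd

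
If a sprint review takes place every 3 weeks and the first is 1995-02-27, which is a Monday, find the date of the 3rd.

The 3rd occurrence is 2 intervals after the first: 2 × 21 = 42 days after 1995-02-27.
February has 28 days — 1 day to the end of February leaves 41.
March has 31 days (10 left).
10 days into April → 1995-04-10.

1995-04-10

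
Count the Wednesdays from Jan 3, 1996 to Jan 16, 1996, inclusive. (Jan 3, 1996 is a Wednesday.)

2

Jan 3, 1996 is a Wednesday; the first Wednesday on or after it is Jan 3, 1996.
From Jan 3, 1996 to Jan 16, 1996 is 16 − 3 = 13 days.
13 ÷ 7 = 1 full weeks with remainder 6, so 1 more Wednesdays after the first → 2.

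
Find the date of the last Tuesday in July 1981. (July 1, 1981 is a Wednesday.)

July 1981 begins on a Wednesday, so the first Tuesday is July 7 (6 days later).
July 1981 has 31 days. Adding weeks: 7, 14, 21, 28 — the last one ≤ 31 is the 28th.

28 July 1981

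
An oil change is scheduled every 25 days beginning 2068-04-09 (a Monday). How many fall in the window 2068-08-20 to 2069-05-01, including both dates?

10

Occurrences land 25·i days after 2068-04-09 for i = 0, 1, 2, …
2068-08-20 is 133 days after the start; 133 ÷ 25 = 5 remainder 8; since the remainder is 8, round up to i = 6. First occurrence in the window: #7 on 2068-09-06 (6×25 = 150 days in).
2069-05-01 is 387 days after the start; 387 ÷ 25 = 15 remainder 12. Last occurrence in the window: #16 on 2069-04-19.
Occurrences #7 through #16: 10 in total.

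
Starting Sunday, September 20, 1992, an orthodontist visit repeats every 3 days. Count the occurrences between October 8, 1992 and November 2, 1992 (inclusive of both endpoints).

9

Occurrences land 3·i days after September 20, 1992 for i = 0, 1, 2, …
October 8, 1992 is 18 days after the start; 18 ÷ 3 = 6 remainder 0. First occurrence in the window: #7 on October 8, 1992 (6×3 = 18 days in).
November 2, 1992 is 43 days after the start; 43 ÷ 3 = 14 remainder 1. Last occurrence in the window: #15 on November 1, 1992.
Occurrences #7 through #15: 9 in total.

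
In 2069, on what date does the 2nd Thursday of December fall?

December 2069 begins on a Sunday, so the first Thursday is December 5 (4 days later).
The 2nd Thursday is 1 weeks later: 5 + 7 = 12.

12 December 2069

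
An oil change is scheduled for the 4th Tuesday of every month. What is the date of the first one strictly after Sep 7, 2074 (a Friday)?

Sep 25, 2074

Sep 2074 starts on a Saturday; its first Tuesday is the 4th, so the 4th Tuesday is the 25th — Sep 25, 2074.
Sep 25, 2074 is after Sep 7, 2074, so that is the next one.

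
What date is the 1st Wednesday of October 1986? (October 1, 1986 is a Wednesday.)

1986-10-01

October 1986 begins on a Wednesday, so the first Wednesday is October 1.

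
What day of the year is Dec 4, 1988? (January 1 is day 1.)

Days in months before Dec: 31 + 29 + 31 + 30 + 31 + 30 + 31 + 31 + 30 + 31 + 30 = 335.
Plus 4 days into Dec → day 339.

339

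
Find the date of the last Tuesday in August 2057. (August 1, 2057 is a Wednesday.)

August 2057 begins on a Wednesday, so the first Tuesday is August 7 (6 days later).
August 2057 has 31 days. Adding weeks: 7, 14, 21, 28 — the last one ≤ 31 is the 28th.

2057-08-28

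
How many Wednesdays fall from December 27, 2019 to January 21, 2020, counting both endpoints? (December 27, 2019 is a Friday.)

December 27, 2019 is a Friday; the first Wednesday on or after it is January 1, 2020 (5 days later).
From January 1, 2020 to January 21, 2020 is 21 − 1 = 20 days.
20 ÷ 7 = 2 full weeks with remainder 6, so 2 more Wednesdays after the first → 3.

3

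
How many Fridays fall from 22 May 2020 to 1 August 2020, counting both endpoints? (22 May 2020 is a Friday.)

22 May 2020 is a Friday; the first Friday on or after it is 22 May 2020.
From 22 May 2020 to 1 August 2020: 9 + 30 + 31 + 1 = 71 days (rest of May, June, July, August).
71 ÷ 7 = 10 full weeks with remainder 1, so 10 more Fridays after the first → 11.

11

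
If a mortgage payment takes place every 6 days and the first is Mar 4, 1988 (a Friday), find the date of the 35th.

The 35th occurrence is 34 intervals after the first: 34 × 6 = 204 days after Mar 4, 1988.
Mar has 31 days — 27 days to the end of Mar leaves 177.
Apr has 30 days (147 left).
May has 31 days (116 left).
Jun has 30 days (86 left).
Jul has 31 days (55 left).
Aug has 31 days (24 left).
24 days into Sep → Sep 24, 1988.

Sep 24, 1988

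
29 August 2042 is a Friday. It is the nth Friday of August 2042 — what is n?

Day 29 falls in week ⌈29/7⌉ of the month.
Days 1–7 hold the 1st Friday, 8–14 the 2nd, 15–21 the 3rd, 22–28 the 4th, 29–31 the 5th.
29 is in the range for the 5th.

5th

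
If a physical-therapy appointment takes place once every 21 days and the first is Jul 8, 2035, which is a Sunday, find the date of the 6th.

Oct 21, 2035

The 6th occurrence is 5 intervals after the first: 5 × 21 = 105 days after Jul 8, 2035.
Jul has 31 days — 23 days to the end of Jul leaves 82.
Aug has 31 days (51 left).
Sep has 30 days (21 left).
21 days into Oct → Oct 21, 2035.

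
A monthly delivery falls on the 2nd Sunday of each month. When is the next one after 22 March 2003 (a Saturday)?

March 2003 starts on a Saturday; its first Sunday is the 2nd, so the 2nd Sunday is the 9th — 9 March 2003.
That is not after 22 March 2003, so look at April 2003.
April 2003 starts on a Tuesday; its first Sunday is the 6th, so the 2nd Sunday is the 13th — 13 April 2003.

13 April 2003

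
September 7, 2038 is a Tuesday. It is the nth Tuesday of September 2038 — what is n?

Day 7 falls in week ⌈7/7⌉ of the month.
Days 1–7 hold the 1st Tuesday, 8–14 the 2nd, 15–21 the 3rd, 22–28 the 4th, 29–31 the 5th.
7 is in the range for the 1st.

1st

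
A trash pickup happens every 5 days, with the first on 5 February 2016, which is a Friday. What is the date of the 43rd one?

2 September 2016

The 43rd occurrence is 42 intervals after the first: 42 × 5 = 210 days after 5 February 2016.
February has 29 days — 24 days to the end of February leaves 186.
March has 31 days (155 left).
April has 30 days (125 left).
May has 31 days (94 left).
June has 30 days (64 left).
July has 31 days (33 left).
August has 31 days (2 left).
2 days into September → 2 September 2016.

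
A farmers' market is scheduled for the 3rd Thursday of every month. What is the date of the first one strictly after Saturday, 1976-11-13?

November 1976 starts on a Monday; its first Thursday is the 4th, so the 3rd Thursday is the 18th — 1976-11-18.
1976-11-18 is after 1976-11-13, so that is the next one.

1976-11-18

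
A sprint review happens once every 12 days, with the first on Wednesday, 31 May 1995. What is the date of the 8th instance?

The 8th occurrence is 7 intervals after the first: 7 × 12 = 84 days after 31 May 1995.
May has 31 days — 0 days to the end of May leaves 84.
June has 30 days (54 left).
July has 31 days (23 left).
23 days into August → 23 August 1995.

23 August 1995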